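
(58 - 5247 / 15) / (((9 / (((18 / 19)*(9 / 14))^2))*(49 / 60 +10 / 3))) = -4254444 / 1468187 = -2.90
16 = 16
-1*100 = -100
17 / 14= 1.21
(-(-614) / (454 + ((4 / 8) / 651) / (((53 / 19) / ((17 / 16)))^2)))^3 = 189982316864463313019525297998921728 / 76802603913255573698509021925211481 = 2.47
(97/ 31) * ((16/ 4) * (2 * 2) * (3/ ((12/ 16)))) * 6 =37248/ 31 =1201.55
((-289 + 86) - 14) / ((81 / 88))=-19096 / 81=-235.75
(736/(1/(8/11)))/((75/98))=577024/825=699.42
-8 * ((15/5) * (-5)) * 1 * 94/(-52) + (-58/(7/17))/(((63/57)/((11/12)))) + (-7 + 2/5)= -19511983/57330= -340.35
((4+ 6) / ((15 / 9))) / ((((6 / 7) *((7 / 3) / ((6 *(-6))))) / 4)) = -432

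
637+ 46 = 683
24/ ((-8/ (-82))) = 246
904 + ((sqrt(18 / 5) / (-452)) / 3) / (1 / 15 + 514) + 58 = 962- 3*sqrt(10) / 3485372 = 962.00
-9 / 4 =-2.25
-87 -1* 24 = -111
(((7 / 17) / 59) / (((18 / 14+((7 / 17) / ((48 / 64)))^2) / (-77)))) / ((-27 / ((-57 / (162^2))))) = -0.00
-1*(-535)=535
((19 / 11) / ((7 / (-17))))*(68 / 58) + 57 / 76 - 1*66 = -626741 / 8932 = -70.17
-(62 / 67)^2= -3844 / 4489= -0.86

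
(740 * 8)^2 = 35046400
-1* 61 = -61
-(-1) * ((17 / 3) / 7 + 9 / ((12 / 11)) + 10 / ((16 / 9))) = 2467 / 168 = 14.68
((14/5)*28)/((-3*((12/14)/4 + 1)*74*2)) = -1372/9435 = -0.15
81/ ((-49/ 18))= -1458/ 49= -29.76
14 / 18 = 7 / 9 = 0.78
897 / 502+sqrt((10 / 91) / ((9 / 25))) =5*sqrt(910) / 273+897 / 502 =2.34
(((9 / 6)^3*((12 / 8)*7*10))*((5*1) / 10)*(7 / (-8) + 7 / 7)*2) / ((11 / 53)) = 150255 / 704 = 213.43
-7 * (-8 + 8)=0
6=6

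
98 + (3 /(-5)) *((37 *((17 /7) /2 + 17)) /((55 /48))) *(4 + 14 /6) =-822742 /385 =-2136.99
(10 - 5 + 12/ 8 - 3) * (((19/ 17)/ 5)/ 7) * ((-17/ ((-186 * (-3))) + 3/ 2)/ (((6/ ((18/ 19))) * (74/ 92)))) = 1886/ 58497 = 0.03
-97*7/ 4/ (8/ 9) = -6111/ 32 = -190.97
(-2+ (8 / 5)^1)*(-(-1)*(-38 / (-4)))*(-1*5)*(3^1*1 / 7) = 57 / 7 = 8.14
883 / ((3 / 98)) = 86534 / 3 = 28844.67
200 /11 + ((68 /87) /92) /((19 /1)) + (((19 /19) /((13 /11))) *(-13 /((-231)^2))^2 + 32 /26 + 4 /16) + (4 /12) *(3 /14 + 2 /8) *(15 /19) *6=3479249024888257 /170583889632156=20.40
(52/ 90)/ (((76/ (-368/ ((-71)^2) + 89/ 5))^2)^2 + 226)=518120769815526169699693/ 505623817289258408867210685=0.00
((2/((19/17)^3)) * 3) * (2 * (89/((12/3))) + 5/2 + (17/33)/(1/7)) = 16409420/75449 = 217.49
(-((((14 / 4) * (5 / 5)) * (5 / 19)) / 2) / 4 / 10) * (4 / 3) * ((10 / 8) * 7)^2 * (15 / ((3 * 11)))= -42875 / 80256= -0.53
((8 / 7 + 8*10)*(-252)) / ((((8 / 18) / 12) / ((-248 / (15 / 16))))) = 730238976 / 5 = 146047795.20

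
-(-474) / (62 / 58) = 13746 / 31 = 443.42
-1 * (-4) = 4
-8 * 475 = -3800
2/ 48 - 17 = -407/ 24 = -16.96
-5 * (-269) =1345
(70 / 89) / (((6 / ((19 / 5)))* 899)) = 133 / 240033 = 0.00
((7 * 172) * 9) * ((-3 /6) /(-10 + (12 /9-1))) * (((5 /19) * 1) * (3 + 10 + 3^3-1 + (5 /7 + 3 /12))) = 6495795 /1102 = 5894.55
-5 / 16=-0.31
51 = 51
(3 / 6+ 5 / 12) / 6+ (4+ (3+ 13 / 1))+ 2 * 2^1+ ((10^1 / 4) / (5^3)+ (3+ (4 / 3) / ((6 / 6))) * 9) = 113711 / 1800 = 63.17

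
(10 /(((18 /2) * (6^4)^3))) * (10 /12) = 25 /58773123072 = 0.00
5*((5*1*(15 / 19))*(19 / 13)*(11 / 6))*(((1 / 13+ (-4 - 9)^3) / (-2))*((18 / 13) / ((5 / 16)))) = 565488000 / 2197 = 257390.99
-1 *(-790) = 790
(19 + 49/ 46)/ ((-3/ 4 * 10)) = -923/ 345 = -2.68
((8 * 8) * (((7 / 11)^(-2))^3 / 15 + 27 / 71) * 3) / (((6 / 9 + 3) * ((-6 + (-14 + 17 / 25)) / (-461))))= 25584198283520 / 14793302909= 1729.44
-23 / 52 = -0.44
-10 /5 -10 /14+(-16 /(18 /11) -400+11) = -401.49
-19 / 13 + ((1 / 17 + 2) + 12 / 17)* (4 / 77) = -1.32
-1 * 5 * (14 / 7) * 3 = -30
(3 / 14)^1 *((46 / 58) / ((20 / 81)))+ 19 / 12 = 55337 / 24360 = 2.27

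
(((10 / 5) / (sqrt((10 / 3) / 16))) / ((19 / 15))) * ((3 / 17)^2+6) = 20916 * sqrt(30) / 5491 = 20.86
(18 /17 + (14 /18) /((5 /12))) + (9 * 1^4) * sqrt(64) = 19106 /255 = 74.93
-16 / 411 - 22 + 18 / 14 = -59707 / 2877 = -20.75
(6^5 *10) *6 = 466560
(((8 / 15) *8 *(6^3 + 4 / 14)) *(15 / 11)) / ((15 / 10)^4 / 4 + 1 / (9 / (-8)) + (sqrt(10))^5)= -1730174976 / 364953082021 + 3214776729600 *sqrt(10) / 2554671574147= 3.97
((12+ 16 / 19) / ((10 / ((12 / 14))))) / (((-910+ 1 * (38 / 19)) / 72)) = -13176 / 150955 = -0.09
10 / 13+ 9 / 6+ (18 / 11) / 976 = 158473 / 69784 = 2.27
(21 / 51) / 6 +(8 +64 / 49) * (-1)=-46169 / 4998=-9.24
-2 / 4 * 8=-4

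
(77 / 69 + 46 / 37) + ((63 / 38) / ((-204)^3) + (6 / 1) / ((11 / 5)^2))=4427815881377 / 1230340343936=3.60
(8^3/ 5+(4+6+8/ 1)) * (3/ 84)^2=0.15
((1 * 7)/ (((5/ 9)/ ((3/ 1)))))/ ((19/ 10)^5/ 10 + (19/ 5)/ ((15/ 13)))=6.55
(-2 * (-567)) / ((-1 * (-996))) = 189 / 166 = 1.14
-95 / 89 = -1.07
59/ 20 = 2.95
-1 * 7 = -7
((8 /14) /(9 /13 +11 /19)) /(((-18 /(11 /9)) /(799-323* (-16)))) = -600457 /3297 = -182.12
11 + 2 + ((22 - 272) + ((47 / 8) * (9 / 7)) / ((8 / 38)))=-45051 / 224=-201.12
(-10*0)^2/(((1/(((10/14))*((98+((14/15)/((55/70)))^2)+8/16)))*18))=0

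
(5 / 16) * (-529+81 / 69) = -15175 / 92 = -164.95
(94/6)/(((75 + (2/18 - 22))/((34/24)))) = 799/1912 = 0.42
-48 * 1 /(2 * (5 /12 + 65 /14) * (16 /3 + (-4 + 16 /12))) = -756 /425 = -1.78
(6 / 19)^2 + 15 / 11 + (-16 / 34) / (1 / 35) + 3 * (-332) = -68250065 / 67507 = -1011.01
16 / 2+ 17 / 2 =16.50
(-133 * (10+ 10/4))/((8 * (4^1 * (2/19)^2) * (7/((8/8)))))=-171475/256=-669.82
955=955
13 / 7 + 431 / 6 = 3095 / 42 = 73.69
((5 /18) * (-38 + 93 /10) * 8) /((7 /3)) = -82 /3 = -27.33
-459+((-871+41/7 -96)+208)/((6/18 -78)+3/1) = -87987/196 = -448.91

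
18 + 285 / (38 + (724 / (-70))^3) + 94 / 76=18.97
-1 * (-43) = 43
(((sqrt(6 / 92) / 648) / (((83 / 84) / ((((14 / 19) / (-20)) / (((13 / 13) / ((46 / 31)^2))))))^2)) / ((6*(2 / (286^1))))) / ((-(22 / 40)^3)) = -243051885440*sqrt(138) / 7503420689948403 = -0.00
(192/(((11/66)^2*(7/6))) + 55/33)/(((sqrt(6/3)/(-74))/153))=-234839037*sqrt(2)/7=-47444650.16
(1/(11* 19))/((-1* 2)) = -1/418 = -0.00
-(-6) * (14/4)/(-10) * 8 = -84/5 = -16.80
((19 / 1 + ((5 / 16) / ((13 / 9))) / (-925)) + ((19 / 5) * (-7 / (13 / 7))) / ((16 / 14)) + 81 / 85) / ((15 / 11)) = 17797549 / 3270800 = 5.44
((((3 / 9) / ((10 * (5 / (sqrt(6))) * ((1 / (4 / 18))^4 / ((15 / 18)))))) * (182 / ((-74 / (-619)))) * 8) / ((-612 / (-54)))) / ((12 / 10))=450632 * sqrt(6) / 37141821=0.03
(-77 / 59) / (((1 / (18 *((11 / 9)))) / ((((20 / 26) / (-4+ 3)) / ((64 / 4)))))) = 4235 / 3068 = 1.38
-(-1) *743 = 743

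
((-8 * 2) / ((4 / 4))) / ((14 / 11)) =-88 / 7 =-12.57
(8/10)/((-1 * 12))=-1/15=-0.07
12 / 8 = 3 / 2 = 1.50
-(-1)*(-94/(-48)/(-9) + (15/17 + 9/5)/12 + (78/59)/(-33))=-406619/11915640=-0.03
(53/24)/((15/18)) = 53/20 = 2.65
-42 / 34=-21 / 17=-1.24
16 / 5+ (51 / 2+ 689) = 7177 / 10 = 717.70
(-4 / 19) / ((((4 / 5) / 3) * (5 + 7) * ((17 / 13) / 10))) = -325 / 646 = -0.50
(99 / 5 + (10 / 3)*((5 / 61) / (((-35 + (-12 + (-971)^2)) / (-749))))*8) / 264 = 8539550449 / 113870659320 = 0.07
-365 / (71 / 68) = -349.58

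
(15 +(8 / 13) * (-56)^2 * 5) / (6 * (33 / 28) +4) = 351778 / 403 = 872.90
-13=-13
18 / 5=3.60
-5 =-5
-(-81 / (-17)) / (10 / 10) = -81 / 17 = -4.76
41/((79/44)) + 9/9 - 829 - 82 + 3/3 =-70007/79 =-886.16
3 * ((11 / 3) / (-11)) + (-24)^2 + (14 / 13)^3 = 1266019 / 2197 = 576.25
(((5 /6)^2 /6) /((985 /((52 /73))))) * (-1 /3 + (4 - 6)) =-455 /2329722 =-0.00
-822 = -822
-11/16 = -0.69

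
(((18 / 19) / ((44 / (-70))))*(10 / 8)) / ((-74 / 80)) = 15750 / 7733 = 2.04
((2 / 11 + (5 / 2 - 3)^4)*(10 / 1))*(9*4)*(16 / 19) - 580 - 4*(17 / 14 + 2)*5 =-834230 / 1463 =-570.22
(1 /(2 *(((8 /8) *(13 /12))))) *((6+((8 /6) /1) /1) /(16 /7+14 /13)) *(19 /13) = 2926 /1989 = 1.47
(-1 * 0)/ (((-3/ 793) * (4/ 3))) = 0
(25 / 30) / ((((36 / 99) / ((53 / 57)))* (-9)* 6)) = -2915 / 73872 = -0.04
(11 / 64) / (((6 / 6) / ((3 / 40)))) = 33 / 2560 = 0.01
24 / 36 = 2 / 3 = 0.67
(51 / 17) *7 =21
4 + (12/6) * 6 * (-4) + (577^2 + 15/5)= 332888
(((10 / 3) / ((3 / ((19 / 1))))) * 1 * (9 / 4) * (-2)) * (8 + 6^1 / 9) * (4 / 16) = -1235 / 6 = -205.83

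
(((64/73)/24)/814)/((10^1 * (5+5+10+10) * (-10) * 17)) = -1/1136445750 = -0.00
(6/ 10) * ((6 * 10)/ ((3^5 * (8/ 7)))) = 0.13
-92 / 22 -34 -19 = -629 / 11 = -57.18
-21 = -21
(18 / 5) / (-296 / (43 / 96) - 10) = -387 / 72115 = -0.01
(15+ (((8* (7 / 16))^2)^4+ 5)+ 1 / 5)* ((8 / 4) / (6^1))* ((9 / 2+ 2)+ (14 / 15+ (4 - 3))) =7299014833 / 115200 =63359.50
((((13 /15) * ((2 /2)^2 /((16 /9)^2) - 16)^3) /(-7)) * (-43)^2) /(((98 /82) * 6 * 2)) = 12757064892403975 /207165063168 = 61579.23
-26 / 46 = -13 / 23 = -0.57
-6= -6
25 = 25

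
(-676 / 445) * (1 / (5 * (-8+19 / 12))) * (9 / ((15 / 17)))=413712 / 856625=0.48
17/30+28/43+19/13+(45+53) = 1688393/16770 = 100.68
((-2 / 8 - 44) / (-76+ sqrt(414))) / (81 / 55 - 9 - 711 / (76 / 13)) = -0.01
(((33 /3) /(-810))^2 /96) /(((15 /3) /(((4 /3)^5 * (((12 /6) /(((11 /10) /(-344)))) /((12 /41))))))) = -1241152 /358722675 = -0.00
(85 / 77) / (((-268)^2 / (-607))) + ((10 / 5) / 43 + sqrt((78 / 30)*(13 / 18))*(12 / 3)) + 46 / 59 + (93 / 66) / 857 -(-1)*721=26*sqrt(10) / 15 + 8679397998244621 / 12024349815632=727.30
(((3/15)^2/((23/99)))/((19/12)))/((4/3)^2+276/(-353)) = 943569/8641675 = 0.11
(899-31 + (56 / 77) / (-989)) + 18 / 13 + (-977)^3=-131891137952337 / 141427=-932573963.62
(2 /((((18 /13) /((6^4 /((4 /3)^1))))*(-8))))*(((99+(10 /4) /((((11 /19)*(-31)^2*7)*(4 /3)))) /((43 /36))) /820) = -185136066531 /10436536880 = -17.74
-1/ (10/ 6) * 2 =-6/ 5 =-1.20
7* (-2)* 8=-112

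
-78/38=-39/19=-2.05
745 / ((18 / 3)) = 745 / 6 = 124.17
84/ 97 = 0.87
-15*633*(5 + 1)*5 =-284850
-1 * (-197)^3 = 7645373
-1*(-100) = 100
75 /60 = 5 /4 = 1.25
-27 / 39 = -9 / 13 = -0.69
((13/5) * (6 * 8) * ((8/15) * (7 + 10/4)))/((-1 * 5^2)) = -15808/625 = -25.29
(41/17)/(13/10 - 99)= -410/16609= -0.02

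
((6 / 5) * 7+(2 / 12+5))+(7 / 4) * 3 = 1129 / 60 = 18.82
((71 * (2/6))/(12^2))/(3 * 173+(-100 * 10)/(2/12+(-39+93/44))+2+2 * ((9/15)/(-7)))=12044795/40165616016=0.00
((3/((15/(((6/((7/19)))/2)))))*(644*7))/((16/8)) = 18354/5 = 3670.80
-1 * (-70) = 70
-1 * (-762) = 762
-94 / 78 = -47 / 39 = -1.21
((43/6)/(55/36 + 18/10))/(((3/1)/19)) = 8170/599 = 13.64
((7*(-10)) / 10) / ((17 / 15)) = -105 / 17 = -6.18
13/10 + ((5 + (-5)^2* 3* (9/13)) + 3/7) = 53373/910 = 58.65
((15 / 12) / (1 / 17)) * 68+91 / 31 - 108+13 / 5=208093 / 155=1342.54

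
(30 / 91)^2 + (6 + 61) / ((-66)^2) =4475227 / 36072036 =0.12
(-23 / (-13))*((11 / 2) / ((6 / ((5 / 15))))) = 253 / 468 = 0.54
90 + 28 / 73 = 6598 / 73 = 90.38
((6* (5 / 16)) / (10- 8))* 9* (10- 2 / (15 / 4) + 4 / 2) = 387 / 4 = 96.75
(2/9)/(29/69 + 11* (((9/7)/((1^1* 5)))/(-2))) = -3220/14403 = -0.22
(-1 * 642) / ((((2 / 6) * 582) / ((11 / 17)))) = -3531 / 1649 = -2.14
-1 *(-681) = 681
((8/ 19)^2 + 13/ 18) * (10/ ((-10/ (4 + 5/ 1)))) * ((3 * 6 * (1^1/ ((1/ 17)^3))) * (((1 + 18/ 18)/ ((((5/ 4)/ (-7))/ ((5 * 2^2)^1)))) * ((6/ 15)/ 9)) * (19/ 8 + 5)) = 18975853288/ 361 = 52564690.55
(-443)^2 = 196249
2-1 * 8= -6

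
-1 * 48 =-48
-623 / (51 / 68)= -2492 / 3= -830.67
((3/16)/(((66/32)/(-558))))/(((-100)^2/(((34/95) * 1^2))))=-4743/2612500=-0.00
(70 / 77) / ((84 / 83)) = 415 / 462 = 0.90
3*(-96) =-288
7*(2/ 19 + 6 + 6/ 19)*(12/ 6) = 1708/ 19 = 89.89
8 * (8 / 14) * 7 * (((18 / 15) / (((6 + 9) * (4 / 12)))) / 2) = 3.84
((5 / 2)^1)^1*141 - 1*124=457 / 2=228.50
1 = 1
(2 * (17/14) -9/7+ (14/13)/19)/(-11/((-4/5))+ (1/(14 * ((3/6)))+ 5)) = 8296/130663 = 0.06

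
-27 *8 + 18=-198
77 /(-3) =-77 /3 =-25.67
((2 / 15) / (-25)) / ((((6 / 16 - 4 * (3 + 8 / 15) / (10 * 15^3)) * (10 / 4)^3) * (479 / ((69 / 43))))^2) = -426488094720 / 244090021966144823161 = -0.00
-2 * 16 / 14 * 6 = -96 / 7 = -13.71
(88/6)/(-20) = -11/15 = -0.73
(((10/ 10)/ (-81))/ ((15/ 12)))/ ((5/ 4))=-16/ 2025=-0.01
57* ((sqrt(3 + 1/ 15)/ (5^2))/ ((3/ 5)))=19* sqrt(690)/ 75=6.65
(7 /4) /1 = 7 /4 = 1.75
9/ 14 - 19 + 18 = -5/ 14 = -0.36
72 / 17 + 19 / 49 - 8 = -2813 / 833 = -3.38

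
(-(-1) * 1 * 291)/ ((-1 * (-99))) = 97/ 33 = 2.94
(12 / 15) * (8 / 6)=16 / 15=1.07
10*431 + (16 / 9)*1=38806 / 9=4311.78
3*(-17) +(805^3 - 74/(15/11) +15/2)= 15649800817/30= 521660027.23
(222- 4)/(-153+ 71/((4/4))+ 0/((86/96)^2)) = -109/41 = -2.66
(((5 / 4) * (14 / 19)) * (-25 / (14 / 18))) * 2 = -59.21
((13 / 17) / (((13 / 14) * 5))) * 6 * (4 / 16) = 21 / 85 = 0.25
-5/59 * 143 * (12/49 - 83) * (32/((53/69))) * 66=422512833600/153223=2757502.68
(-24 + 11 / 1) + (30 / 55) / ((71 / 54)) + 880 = 677451 / 781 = 867.41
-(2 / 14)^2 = -1 / 49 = -0.02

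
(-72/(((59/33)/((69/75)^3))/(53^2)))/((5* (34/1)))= -40602398364/78359375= -518.16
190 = 190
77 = 77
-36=-36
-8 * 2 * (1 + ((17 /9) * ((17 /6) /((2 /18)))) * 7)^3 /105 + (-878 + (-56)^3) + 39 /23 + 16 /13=-5144741398507 /847665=-6069309.69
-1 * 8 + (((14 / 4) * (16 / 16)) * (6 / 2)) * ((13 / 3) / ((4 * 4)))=-165 / 32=-5.16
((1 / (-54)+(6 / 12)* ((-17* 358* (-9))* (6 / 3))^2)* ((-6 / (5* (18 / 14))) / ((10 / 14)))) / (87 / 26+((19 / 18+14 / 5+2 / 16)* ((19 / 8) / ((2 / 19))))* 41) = -26419346593773952 / 12419027505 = -2127328.13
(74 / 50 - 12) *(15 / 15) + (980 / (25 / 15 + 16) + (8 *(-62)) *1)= -597639 / 1325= -451.05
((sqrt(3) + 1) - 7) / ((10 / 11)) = -33 / 5 + 11 * sqrt(3) / 10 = -4.69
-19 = -19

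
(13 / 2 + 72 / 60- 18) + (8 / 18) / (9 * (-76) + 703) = -17573 / 1710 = -10.28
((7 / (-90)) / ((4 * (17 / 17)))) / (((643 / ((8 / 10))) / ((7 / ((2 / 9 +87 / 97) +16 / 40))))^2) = -0.00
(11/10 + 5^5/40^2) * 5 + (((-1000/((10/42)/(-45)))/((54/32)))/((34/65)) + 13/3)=698943971/3264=214137.25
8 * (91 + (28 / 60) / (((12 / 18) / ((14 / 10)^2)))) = 92372 / 125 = 738.98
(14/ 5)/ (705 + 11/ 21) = 147/ 37040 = 0.00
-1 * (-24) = 24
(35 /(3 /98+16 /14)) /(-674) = -343 /7751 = -0.04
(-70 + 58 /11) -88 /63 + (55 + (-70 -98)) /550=-2298319 /34650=-66.33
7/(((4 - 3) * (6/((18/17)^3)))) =6804/4913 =1.38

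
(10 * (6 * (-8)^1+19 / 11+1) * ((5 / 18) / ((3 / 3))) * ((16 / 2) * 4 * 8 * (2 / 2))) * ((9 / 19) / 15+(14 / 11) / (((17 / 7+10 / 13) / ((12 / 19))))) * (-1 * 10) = 60941388800 / 669009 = 91092.03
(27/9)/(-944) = -3/944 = -0.00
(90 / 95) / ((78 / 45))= 135 / 247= 0.55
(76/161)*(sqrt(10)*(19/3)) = 9.45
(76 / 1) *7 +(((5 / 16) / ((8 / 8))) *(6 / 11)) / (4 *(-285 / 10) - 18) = 2059899 / 3872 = 532.00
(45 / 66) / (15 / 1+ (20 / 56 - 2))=105 / 2057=0.05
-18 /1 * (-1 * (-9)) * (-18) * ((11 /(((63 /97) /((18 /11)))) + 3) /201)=208980 /469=445.59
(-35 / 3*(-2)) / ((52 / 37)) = 16.60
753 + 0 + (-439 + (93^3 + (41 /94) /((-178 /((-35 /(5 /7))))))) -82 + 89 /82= 551958536011 /686012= 804590.21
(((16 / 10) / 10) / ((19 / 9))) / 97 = 36 / 46075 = 0.00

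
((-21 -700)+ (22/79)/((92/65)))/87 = -873133/105386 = -8.29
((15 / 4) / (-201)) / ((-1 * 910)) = 1 / 48776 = 0.00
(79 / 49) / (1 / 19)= 1501 / 49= 30.63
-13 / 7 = -1.86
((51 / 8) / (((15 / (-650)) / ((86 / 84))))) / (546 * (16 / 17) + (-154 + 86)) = -161551 / 254688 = -0.63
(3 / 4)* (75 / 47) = 225 / 188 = 1.20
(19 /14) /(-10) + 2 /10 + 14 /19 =2131 /2660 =0.80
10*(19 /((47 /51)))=9690 /47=206.17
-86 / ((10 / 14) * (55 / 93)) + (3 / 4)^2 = -893301 / 4400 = -203.02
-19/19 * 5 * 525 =-2625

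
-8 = -8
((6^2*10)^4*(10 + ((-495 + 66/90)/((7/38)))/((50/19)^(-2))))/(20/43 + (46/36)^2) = -577990909780070400000/3887191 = -148691152500628.45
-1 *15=-15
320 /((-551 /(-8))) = 2560 /551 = 4.65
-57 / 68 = -0.84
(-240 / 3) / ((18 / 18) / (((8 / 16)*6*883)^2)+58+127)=-280688040 / 649091093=-0.43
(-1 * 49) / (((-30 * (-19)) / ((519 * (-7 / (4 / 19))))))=59339 / 40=1483.48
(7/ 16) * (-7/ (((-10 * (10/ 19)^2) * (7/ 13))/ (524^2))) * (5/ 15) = 563756011/ 3000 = 187918.67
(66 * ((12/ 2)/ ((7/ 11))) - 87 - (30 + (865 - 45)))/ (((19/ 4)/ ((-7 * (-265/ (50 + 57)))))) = -2335180/ 2033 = -1148.64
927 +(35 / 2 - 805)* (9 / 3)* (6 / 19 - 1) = 96651 / 38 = 2543.45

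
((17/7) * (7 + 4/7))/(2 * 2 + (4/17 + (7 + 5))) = 15317/13524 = 1.13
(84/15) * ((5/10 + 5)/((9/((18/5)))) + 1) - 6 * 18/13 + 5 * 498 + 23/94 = 76370631/30550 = 2499.86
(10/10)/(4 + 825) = 1/829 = 0.00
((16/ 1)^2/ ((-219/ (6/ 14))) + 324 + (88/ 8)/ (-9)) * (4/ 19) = 5928604/ 87381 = 67.85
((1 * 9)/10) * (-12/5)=-54/25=-2.16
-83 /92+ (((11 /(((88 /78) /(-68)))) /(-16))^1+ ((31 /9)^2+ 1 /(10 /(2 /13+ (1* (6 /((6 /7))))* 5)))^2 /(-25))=7924696473697 /255026070000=31.07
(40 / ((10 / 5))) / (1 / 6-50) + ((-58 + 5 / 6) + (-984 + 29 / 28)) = -26134009 / 25116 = -1040.53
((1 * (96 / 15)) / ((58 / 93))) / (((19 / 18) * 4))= 6696 / 2755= 2.43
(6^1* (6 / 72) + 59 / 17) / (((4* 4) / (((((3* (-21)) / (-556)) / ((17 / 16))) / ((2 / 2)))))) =8505 / 321368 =0.03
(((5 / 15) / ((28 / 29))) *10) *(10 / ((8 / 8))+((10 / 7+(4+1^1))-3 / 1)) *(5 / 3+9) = 218080 / 441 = 494.51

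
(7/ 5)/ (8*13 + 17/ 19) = 133/ 9965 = 0.01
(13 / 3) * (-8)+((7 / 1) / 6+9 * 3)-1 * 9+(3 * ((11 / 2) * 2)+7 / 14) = 18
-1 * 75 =-75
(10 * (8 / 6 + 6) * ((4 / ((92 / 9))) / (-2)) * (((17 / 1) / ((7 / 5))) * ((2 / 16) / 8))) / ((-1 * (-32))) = -0.09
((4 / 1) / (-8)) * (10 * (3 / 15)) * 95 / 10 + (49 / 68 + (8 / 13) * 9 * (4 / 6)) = -4497 / 884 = -5.09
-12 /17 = -0.71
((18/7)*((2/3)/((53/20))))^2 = 57600/137641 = 0.42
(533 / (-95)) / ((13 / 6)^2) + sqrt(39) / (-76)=-1476 / 1235-sqrt(39) / 76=-1.28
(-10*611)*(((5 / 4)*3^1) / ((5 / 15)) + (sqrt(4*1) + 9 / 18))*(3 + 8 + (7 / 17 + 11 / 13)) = -35013825 / 34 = -1029818.38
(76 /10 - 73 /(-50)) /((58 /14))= 3171 /1450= 2.19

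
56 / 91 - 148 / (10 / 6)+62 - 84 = -110.18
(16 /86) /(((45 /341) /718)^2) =479565169952 /87075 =5507495.49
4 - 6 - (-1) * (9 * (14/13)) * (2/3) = 58/13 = 4.46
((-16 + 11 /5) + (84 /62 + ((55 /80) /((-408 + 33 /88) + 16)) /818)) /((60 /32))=-19774521914 /2979248025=-6.64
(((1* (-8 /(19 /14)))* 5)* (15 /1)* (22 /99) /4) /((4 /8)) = -2800 /57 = -49.12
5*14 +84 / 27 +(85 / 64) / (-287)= 73.11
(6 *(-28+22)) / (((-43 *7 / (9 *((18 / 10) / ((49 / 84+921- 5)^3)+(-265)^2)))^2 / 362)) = -230429887011832689289377553331228968185768 / 4010441744150524520370885615025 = -57457482669.57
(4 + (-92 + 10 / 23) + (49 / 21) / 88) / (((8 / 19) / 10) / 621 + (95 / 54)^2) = -12270485475 / 433841254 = -28.28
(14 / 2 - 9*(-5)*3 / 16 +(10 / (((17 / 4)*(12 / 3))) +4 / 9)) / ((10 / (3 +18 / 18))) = 40319 / 6120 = 6.59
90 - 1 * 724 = -634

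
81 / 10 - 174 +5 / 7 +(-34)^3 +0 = -2762843 / 70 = -39469.19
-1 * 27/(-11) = 27/11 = 2.45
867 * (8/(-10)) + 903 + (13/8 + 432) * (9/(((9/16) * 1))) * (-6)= -207093/5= -41418.60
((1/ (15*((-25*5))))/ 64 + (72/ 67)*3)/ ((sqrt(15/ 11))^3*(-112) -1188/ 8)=29191826081/ 594843420000 -153525757*sqrt(165)/ 33459942375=-0.01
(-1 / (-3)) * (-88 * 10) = -880 / 3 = -293.33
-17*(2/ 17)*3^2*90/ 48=-135/ 4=-33.75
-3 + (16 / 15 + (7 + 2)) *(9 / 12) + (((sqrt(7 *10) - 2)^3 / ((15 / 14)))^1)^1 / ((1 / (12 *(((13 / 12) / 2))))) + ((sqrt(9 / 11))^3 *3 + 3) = -155339 / 60 + 81 *sqrt(11) / 121 + 7462 *sqrt(70) / 15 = 1575.34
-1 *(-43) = 43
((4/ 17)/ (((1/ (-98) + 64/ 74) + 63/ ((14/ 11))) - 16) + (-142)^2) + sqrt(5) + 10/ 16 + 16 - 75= sqrt(5) + 170309982041/ 8470760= 20107.87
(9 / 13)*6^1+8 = 158 / 13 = 12.15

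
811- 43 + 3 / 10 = 7683 / 10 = 768.30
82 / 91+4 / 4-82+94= 1265 / 91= 13.90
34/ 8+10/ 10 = 21/ 4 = 5.25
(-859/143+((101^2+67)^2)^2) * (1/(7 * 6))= 1589569340211276709/6006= 264663559808737.38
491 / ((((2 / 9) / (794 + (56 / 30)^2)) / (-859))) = -37839849373 / 25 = -1513593974.92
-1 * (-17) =17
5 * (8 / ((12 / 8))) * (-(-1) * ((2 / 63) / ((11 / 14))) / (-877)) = -320 / 260469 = -0.00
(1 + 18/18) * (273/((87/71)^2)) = 917462/2523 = 363.64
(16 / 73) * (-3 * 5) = -240 / 73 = -3.29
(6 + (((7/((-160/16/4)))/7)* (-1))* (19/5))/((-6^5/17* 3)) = -799/145800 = -0.01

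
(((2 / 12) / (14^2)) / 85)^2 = 1 / 9992001600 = 0.00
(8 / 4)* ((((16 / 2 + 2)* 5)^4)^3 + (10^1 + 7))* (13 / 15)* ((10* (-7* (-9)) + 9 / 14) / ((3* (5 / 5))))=88957868303571428577622.89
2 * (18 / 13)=36 / 13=2.77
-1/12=-0.08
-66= -66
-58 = -58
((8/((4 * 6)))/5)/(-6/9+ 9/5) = 1/17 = 0.06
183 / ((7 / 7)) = 183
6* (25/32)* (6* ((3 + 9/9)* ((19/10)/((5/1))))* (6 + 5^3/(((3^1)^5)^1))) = 30077/108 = 278.49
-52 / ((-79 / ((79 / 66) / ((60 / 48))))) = 104 / 165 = 0.63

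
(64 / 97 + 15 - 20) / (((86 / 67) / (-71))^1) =2002697 / 8342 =240.07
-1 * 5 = -5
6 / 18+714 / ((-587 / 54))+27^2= 1168688 / 1761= 663.65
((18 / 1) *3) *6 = 324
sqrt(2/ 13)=0.39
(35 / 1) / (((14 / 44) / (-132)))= -14520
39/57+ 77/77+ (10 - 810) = -15168/19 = -798.32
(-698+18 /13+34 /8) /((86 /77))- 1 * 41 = -2955583 /4472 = -660.91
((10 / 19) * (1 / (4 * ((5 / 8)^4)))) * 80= 32768 / 475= 68.99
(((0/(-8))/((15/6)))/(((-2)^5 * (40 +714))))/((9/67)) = 0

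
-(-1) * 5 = 5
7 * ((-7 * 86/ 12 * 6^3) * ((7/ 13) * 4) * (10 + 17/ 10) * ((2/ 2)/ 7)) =-1365336/ 5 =-273067.20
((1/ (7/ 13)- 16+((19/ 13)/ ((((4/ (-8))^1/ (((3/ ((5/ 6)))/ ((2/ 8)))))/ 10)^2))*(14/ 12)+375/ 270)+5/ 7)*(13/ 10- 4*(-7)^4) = -7414656657839/ 5460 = -1357995724.88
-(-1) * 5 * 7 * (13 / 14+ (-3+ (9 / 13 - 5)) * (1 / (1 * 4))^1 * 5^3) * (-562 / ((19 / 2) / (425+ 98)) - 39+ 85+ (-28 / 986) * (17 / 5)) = 1761543358953 / 7163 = 245922568.61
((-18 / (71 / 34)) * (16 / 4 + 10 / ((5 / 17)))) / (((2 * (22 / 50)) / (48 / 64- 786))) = 228272175 / 781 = 292281.91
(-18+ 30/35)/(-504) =5/147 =0.03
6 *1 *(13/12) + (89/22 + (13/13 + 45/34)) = 4813/374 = 12.87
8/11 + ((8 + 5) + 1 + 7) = 239/11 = 21.73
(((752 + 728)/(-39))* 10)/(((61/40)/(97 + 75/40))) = -58534000/2379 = -24604.46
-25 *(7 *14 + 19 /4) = -10275 /4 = -2568.75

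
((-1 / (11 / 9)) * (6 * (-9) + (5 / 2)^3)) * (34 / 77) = 46971 / 3388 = 13.86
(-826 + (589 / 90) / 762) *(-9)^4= -13765097313 / 2540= -5419329.65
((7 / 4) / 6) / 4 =7 / 96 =0.07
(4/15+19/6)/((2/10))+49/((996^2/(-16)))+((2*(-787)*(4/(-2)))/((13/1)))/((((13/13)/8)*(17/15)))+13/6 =1728.65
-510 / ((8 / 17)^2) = -73695 / 32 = -2302.97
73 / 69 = 1.06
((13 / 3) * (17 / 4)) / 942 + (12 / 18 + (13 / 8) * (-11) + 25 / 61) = -5784911 / 344772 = -16.78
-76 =-76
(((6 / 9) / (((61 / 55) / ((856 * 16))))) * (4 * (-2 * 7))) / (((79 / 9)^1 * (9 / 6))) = -168734720 / 4819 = -35014.47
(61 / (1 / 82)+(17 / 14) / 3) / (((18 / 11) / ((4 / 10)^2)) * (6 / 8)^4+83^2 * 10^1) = 591644416 / 8148140805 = 0.07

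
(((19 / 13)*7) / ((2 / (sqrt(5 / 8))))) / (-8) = -133*sqrt(10) / 832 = -0.51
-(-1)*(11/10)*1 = 11/10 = 1.10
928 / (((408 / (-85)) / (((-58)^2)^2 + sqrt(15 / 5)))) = -6563567680 / 3 - 580 * sqrt(3) / 3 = -2187856228.20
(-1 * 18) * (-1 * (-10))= -180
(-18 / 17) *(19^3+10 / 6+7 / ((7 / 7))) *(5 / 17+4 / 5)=-11496474 / 1445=-7956.04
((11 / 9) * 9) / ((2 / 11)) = 121 / 2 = 60.50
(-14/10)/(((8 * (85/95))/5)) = -133/136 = -0.98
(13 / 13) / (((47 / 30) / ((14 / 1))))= 8.94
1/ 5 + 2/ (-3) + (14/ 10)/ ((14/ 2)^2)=-0.44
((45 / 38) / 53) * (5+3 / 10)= 9 / 76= 0.12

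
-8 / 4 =-2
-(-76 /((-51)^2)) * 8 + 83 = 216491 /2601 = 83.23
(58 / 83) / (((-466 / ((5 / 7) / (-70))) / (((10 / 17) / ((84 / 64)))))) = 2320 / 338297127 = 0.00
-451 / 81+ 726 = 58355 / 81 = 720.43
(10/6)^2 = 25/9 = 2.78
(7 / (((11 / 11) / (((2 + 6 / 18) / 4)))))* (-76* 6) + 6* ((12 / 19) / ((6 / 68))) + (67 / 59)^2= -120225031 / 66139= -1817.76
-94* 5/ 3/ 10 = -15.67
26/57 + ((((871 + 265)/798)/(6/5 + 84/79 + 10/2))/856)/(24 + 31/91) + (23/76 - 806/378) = -2682996774817/1953410188716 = -1.37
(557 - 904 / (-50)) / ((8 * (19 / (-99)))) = -1423323 / 3800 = -374.56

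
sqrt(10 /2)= sqrt(5)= 2.24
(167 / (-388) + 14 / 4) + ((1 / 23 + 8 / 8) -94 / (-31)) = 1976711 / 276644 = 7.15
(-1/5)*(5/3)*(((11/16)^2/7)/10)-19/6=-56787/17920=-3.17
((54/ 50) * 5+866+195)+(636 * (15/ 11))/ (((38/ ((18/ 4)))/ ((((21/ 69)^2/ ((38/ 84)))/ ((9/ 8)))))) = 11397046988/ 10503295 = 1085.09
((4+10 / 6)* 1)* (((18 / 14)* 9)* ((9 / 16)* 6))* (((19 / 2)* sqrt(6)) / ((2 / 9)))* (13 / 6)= 50210.24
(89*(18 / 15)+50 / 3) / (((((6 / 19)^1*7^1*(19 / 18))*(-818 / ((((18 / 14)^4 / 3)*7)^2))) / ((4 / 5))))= -17716117176 / 8420727175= -2.10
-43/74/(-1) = 0.58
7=7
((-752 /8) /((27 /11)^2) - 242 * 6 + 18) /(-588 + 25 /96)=33816320 /13710789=2.47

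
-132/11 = -12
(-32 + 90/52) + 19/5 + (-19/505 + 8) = -48599/2626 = -18.51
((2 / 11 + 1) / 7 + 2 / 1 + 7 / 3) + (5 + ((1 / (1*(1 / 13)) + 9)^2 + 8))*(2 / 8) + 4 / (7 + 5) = 119275 / 924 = 129.09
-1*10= -10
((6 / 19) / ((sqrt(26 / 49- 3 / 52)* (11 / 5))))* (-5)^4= 52500* sqrt(15665) / 50369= 130.46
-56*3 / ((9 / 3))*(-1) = 56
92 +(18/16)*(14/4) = 1535/16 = 95.94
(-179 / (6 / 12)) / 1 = -358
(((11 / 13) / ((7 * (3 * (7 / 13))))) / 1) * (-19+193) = 638 / 49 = 13.02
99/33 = 3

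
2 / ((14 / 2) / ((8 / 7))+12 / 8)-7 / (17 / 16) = -6560 / 1037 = -6.33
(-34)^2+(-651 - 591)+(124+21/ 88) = 38.24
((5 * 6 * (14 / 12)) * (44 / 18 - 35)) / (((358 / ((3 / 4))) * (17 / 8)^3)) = -0.25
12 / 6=2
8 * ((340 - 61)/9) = 248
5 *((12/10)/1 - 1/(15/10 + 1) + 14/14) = 9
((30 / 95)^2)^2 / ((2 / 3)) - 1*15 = -1952871 / 130321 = -14.99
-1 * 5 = -5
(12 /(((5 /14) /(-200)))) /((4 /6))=-10080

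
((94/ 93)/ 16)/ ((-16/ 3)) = -47/ 3968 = -0.01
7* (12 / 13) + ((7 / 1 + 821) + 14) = 848.46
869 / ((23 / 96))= 3627.13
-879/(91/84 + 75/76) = -50103/118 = -424.60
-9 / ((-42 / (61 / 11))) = 183 / 154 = 1.19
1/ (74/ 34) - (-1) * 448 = 448.46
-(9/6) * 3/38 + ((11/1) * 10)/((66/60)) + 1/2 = 100.38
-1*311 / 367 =-311 / 367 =-0.85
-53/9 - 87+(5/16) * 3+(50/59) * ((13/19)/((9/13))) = -14707961/161424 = -91.11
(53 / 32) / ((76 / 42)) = 1113 / 1216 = 0.92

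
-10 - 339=-349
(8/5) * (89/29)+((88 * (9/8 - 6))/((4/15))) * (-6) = 2800649/290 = 9657.41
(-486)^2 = 236196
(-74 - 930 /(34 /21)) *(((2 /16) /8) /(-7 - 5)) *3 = 11023 /4352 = 2.53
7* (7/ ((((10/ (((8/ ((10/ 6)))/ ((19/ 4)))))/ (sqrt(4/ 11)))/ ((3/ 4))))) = 3528* sqrt(11)/ 5225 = 2.24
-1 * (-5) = 5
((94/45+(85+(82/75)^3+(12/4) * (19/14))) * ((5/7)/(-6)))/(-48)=0.23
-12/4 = -3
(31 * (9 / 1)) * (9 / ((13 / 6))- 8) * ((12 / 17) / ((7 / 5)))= -837000 / 1547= -541.05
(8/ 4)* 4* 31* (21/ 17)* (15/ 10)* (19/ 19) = 7812/ 17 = 459.53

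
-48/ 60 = -0.80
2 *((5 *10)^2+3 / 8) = 20003 / 4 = 5000.75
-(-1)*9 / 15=3 / 5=0.60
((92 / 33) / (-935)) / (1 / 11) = -92 / 2805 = -0.03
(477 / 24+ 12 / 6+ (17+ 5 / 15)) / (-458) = -941 / 10992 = -0.09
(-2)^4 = 16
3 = 3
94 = 94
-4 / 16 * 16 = -4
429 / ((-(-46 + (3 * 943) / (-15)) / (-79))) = -56485 / 391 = -144.46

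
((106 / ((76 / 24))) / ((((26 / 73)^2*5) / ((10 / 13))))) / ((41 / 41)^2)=1694622 / 41743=40.60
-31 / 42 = -0.74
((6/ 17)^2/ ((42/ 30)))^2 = 32400/ 4092529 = 0.01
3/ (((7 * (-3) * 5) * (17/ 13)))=-13/ 595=-0.02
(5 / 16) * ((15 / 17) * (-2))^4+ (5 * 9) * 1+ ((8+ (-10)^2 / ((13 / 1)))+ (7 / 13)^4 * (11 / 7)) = 152322685451 / 2385443281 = 63.86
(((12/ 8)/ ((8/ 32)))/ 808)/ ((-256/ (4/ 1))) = -0.00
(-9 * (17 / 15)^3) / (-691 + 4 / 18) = 14739 / 777125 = 0.02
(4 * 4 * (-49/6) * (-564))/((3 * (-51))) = -73696/153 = -481.67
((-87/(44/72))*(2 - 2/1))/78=0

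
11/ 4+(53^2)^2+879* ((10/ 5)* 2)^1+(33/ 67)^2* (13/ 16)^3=145146533731797/ 18386944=7893999.88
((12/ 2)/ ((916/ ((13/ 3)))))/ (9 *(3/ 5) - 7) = -65/ 3664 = -0.02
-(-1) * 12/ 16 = 3/ 4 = 0.75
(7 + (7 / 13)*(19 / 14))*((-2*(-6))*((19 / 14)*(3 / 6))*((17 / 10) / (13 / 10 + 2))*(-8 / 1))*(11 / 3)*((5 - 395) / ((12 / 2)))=432820 / 7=61831.43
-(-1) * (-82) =-82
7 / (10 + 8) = 7 / 18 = 0.39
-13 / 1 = -13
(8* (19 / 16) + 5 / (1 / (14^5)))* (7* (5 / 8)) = 188239065 / 16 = 11764941.56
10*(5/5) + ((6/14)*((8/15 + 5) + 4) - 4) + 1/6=2153/210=10.25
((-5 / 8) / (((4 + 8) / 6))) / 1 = -5 / 16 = -0.31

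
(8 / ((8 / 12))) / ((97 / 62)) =7.67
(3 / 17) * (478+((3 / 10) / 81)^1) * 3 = 129061 / 510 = 253.06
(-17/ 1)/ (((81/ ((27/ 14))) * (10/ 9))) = -51/ 140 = -0.36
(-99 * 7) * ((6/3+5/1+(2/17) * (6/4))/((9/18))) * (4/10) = -338184/85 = -3978.64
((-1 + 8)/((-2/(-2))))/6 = 7/6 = 1.17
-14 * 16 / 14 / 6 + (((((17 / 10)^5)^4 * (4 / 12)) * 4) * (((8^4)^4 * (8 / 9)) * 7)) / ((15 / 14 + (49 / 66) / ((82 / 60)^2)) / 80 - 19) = -1012219597568111744917434098924953575462296 / 202444492435455322265625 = -4999985849903198627.52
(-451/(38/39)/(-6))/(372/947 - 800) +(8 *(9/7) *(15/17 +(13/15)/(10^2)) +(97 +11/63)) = 818539513542977/7704416286000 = 106.24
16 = 16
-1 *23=-23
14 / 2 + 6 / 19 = 139 / 19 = 7.32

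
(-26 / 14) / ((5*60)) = -13 / 2100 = -0.01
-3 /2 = -1.50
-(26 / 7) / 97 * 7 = -26 / 97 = -0.27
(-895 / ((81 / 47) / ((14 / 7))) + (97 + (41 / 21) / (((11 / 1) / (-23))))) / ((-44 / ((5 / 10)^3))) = 2949241 / 1097712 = 2.69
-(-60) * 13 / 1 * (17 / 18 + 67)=52996.67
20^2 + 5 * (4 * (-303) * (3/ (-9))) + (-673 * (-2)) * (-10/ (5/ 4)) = -8348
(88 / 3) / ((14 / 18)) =37.71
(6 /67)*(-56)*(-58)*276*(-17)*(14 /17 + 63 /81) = -146419840 /67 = -2185370.75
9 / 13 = 0.69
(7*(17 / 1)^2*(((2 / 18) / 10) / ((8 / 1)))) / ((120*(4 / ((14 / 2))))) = 14161 / 345600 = 0.04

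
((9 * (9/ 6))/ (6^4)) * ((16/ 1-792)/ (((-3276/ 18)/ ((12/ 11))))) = 97/ 2002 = 0.05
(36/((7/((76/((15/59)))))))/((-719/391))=-21038928/25165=-836.04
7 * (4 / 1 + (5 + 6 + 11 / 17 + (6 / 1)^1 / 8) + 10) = 12565 / 68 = 184.78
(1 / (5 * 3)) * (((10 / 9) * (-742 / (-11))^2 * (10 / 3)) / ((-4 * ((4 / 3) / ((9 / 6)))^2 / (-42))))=14930.07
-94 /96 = -47 /48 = -0.98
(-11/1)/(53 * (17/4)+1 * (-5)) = -44/881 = -0.05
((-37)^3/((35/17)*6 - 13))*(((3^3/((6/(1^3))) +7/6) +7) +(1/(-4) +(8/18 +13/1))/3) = 1587009143/1188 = 1335866.28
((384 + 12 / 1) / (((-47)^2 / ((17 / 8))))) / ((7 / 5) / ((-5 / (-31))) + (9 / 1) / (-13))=49725 / 1042648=0.05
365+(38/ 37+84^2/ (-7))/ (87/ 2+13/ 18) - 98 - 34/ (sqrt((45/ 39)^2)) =23719454/ 110445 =214.76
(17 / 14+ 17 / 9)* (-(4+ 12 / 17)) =-14.60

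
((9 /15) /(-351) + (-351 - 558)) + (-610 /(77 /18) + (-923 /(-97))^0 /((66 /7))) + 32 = -91846129 /90090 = -1019.49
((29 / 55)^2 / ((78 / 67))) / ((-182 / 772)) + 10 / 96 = -156106661 / 171771600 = -0.91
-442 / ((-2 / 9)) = 1989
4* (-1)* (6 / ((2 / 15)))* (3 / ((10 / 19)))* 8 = -8208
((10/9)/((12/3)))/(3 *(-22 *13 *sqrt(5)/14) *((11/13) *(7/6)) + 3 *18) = -605 *sqrt(5)/553869- 60/61541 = -0.00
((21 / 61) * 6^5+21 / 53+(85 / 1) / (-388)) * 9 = 30224170503 / 1254404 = 24094.45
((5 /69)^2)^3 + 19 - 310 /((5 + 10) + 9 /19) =-5467852830479 /5287989990969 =-1.03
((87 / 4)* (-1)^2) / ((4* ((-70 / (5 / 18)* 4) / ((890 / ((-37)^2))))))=-12905 / 3679872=-0.00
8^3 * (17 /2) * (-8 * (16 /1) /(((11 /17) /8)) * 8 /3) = -606076928 /33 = -18365967.52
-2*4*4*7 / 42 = -16 / 3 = -5.33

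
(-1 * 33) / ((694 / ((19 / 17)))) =-627 / 11798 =-0.05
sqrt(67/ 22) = sqrt(1474)/ 22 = 1.75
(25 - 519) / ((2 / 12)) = -2964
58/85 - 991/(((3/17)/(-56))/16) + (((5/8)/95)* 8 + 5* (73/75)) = 1625220668/323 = 5031642.93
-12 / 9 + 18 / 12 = 1 / 6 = 0.17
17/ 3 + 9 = 44/ 3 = 14.67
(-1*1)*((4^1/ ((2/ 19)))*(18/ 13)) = -684/ 13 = -52.62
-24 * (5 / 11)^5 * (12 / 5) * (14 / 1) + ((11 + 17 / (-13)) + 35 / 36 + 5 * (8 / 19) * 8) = 16983463039 / 1432065492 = 11.86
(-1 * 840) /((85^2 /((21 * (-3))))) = 10584 /1445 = 7.32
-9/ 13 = -0.69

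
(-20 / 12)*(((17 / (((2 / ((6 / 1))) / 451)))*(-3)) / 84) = 38335 / 28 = 1369.11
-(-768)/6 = 128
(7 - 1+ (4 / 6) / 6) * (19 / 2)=1045 / 18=58.06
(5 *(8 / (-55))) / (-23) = 8 / 253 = 0.03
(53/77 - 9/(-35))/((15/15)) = 52/55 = 0.95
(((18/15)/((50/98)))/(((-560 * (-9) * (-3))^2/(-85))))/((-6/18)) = 17/6480000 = 0.00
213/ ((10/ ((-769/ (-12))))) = 54599/ 40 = 1364.98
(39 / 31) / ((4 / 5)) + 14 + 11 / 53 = 103707 / 6572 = 15.78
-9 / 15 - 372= -1863 / 5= -372.60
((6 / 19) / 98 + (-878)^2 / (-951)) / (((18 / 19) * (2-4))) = 717690151 / 1677564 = 427.82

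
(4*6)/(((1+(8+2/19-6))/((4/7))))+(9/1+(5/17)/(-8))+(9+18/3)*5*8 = 34452311/56168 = 613.38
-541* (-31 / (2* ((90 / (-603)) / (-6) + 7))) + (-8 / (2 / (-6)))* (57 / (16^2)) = 13544247 / 11296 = 1199.03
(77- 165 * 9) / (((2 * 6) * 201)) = -352 / 603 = -0.58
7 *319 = 2233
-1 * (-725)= 725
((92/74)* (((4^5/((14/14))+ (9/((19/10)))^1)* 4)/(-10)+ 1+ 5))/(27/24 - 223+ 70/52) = 16753568/7328775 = 2.29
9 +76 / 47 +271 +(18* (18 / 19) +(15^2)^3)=10172094837 / 893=11390923.67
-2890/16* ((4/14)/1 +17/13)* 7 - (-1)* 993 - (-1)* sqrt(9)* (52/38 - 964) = -7725287/1976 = -3909.56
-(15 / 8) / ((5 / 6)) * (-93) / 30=279 / 40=6.98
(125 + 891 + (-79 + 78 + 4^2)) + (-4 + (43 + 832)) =1902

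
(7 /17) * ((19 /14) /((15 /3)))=19 /170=0.11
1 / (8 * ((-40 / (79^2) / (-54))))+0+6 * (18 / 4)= 1080.17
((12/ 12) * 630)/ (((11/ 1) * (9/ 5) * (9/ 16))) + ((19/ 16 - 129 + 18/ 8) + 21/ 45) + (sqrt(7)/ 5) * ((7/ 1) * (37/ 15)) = -59.39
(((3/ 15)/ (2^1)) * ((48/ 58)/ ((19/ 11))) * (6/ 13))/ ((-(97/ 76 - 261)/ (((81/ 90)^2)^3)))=52612659/ 1162750468750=0.00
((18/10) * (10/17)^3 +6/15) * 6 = 112956/24565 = 4.60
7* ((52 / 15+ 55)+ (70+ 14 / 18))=40712 / 45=904.71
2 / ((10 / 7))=7 / 5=1.40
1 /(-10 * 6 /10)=-0.17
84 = 84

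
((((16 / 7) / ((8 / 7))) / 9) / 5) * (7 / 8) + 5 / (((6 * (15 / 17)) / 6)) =1027 / 180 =5.71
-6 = -6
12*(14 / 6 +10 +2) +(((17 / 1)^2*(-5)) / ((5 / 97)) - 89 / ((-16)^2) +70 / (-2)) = -7141465 / 256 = -27896.35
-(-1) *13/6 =13/6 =2.17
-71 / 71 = -1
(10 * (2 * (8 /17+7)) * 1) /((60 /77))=9779 /51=191.75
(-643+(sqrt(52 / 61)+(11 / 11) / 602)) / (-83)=387085 / 49966- 2* sqrt(793) / 5063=7.74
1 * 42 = 42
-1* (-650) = 650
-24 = -24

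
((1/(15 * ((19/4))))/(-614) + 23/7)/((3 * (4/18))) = 2012371/408310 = 4.93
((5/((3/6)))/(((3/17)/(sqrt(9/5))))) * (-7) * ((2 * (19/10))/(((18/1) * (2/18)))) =-2261 * sqrt(5)/5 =-1011.15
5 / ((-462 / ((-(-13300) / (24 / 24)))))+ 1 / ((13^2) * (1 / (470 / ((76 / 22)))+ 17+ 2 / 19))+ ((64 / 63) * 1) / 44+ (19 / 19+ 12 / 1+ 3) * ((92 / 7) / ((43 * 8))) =-202189198393493 / 1410904517022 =-143.30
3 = 3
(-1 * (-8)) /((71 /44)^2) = 15488 /5041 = 3.07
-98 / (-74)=1.32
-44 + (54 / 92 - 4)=-2181 / 46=-47.41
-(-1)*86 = 86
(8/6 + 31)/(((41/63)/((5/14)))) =1455/82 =17.74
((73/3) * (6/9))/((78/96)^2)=37376/1521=24.57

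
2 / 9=0.22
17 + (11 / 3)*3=28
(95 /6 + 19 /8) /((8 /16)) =437 /12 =36.42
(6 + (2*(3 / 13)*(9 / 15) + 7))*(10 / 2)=863 / 13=66.38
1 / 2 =0.50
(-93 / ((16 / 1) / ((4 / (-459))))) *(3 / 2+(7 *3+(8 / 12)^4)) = 113987 / 99144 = 1.15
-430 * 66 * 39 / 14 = -553410 / 7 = -79058.57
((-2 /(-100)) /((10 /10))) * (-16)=-8 /25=-0.32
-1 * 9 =-9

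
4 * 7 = 28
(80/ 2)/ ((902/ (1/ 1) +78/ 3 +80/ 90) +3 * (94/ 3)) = 180/ 4603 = 0.04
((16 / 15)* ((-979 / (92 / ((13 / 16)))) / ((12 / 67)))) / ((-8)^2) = -852709 / 1059840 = -0.80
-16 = -16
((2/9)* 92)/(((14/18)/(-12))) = -315.43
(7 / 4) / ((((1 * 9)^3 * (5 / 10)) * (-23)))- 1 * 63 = -2112649 / 33534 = -63.00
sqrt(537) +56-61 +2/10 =-24/5 +sqrt(537) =18.37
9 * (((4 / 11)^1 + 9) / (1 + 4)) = 927 / 55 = 16.85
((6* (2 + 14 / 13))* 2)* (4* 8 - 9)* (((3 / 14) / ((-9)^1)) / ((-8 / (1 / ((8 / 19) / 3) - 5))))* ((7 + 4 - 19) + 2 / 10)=-1173 / 28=-41.89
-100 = -100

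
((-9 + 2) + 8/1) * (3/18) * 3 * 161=161/2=80.50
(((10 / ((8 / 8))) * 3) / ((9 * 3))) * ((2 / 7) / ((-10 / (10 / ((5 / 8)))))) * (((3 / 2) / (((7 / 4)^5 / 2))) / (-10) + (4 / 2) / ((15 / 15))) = -5329088 / 5294205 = -1.01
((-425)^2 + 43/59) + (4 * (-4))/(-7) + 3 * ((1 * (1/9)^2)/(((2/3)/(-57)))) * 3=149190893/826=180618.51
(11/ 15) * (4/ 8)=11/ 30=0.37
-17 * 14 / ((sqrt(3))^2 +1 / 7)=-833 / 11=-75.73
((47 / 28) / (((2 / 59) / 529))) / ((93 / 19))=27871423 / 5208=5351.66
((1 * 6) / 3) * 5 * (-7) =-70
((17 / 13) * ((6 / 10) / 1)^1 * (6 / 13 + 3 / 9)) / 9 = 527 / 7605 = 0.07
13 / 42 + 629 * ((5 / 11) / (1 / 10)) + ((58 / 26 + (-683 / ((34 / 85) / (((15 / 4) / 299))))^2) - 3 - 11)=4369870788247 / 1321704384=3306.24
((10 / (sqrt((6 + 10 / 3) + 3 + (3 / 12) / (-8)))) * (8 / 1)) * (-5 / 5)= -320 * sqrt(7086) / 1181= -22.81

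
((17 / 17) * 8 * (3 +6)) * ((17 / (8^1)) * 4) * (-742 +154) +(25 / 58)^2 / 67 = -81107223503 / 225388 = -359856.00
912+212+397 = 1521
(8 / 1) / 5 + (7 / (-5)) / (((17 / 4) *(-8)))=279 / 170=1.64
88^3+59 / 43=29303355 / 43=681473.37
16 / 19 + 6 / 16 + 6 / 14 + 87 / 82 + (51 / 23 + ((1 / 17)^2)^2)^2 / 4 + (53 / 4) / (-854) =4812136374555880826 / 1227474209057368937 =3.92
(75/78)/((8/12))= 75/52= 1.44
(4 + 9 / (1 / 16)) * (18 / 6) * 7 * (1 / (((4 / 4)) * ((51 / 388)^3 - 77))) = -181541611776 / 4497519893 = -40.36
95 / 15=19 / 3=6.33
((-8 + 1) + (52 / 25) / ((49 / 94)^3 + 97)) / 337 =-0.02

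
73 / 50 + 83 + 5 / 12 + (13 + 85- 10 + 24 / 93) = 1610153 / 9300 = 173.13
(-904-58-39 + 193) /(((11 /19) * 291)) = -15352 /3201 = -4.80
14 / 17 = 0.82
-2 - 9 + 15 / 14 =-139 / 14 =-9.93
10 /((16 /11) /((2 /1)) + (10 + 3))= 110 /151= 0.73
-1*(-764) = 764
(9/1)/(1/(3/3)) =9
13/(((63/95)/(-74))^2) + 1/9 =642472141/3969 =161872.55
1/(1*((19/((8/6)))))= 4/57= 0.07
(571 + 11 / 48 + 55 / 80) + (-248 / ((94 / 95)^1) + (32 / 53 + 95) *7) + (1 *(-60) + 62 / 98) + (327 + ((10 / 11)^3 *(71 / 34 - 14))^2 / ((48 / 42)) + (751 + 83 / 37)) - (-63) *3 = 62997168100392271553 / 27746405653327284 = 2270.46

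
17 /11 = 1.55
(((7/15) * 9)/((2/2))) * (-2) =-42/5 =-8.40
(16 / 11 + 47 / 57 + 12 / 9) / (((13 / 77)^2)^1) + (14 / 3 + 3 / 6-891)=-759.10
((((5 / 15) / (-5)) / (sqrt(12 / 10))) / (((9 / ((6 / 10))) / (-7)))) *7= 0.20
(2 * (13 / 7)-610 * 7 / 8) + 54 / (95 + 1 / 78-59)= -41570433 / 78652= -528.54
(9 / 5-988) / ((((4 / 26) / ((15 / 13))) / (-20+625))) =-8949765 / 2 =-4474882.50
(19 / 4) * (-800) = -3800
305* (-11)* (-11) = 36905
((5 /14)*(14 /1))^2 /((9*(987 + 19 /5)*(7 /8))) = 500 /156051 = 0.00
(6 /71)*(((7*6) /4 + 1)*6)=414 /71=5.83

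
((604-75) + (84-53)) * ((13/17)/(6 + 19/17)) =7280/121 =60.17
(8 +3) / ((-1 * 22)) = -1 / 2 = -0.50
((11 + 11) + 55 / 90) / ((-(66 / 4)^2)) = -74 / 891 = -0.08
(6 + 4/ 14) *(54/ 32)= 10.61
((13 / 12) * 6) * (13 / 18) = 169 / 36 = 4.69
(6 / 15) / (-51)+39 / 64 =9817 / 16320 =0.60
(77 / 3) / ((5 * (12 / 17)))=7.27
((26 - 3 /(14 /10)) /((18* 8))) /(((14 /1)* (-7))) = -167 /98784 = -0.00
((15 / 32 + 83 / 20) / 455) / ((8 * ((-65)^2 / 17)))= 0.00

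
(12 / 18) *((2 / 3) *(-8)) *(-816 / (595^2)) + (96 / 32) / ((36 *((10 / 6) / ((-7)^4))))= 30002543 / 249900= 120.06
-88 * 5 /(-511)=440 /511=0.86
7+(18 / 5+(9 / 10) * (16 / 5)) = 337 / 25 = 13.48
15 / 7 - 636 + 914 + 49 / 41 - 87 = 55775 / 287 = 194.34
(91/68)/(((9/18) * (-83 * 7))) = -13/2822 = -0.00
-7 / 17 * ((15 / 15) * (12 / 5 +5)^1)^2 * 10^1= -19166 / 85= -225.48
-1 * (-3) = 3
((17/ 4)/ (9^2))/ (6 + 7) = 17/ 4212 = 0.00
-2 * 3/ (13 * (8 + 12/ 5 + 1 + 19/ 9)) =-135/ 3952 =-0.03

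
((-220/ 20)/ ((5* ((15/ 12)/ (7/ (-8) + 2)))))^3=-970299/ 125000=-7.76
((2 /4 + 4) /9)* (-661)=-661 /2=-330.50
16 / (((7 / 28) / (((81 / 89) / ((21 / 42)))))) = 10368 / 89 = 116.49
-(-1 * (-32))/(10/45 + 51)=-288/461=-0.62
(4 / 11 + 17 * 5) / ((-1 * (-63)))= 313 / 231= 1.35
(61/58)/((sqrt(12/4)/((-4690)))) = -143045 * sqrt(3)/87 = -2847.83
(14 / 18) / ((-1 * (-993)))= 7 / 8937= 0.00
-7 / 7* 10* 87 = -870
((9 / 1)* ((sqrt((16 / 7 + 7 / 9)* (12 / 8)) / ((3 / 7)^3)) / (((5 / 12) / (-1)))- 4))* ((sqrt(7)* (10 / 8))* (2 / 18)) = -229.38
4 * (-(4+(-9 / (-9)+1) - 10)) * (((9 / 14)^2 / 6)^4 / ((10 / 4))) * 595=9034497 / 105413504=0.09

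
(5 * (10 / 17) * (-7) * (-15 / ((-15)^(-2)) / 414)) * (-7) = -459375 / 391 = -1174.87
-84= -84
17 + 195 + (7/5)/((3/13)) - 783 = -8474/15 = -564.93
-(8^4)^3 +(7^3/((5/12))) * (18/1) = -343597309592/5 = -68719461918.40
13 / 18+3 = 67 / 18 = 3.72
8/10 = 0.80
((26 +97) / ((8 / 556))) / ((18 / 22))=62689 / 6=10448.17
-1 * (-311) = 311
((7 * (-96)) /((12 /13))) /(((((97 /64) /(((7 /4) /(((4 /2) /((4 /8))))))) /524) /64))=-683597824 /97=-7047400.25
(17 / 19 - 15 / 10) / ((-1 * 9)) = 23 / 342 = 0.07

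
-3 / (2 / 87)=-261 / 2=-130.50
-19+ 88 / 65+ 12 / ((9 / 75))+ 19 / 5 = 1120 / 13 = 86.15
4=4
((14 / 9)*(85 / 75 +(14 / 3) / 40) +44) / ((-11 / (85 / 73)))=-4.86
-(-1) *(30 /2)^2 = 225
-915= -915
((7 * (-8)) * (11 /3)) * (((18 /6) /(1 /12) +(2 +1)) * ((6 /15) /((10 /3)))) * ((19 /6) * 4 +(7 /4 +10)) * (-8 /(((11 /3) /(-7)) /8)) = -71670144 /25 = -2866805.76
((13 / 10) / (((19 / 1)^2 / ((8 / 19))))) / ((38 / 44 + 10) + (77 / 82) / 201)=4713852 / 33788222785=0.00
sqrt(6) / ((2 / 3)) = 3* sqrt(6) / 2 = 3.67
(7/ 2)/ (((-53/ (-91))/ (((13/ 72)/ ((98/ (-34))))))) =-2873/ 7632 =-0.38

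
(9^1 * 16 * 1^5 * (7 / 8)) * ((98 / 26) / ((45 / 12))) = 8232 / 65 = 126.65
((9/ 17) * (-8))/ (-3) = 24/ 17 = 1.41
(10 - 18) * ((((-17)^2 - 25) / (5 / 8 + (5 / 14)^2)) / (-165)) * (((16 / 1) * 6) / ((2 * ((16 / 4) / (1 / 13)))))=301056 / 19175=15.70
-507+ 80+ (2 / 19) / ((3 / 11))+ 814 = 22081 / 57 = 387.39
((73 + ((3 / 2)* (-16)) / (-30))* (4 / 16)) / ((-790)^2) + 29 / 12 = 90495607 / 37446000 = 2.42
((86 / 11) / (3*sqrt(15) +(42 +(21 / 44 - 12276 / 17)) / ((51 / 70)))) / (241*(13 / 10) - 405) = 0.00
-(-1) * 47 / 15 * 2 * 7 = 658 / 15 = 43.87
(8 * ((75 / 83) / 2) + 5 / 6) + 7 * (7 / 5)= 35477 / 2490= 14.25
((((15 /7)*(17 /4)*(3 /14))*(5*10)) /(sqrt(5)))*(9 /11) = 34425*sqrt(5) /2156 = 35.70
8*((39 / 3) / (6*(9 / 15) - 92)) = -20 / 17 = -1.18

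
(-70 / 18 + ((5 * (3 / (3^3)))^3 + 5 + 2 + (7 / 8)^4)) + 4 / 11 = 139016563 / 32845824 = 4.23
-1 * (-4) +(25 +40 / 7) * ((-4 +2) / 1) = -402 / 7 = -57.43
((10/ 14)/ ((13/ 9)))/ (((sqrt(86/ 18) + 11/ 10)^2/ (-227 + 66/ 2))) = -42341373000/ 938257411 + 5185620000 * sqrt(43)/ 938257411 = -8.89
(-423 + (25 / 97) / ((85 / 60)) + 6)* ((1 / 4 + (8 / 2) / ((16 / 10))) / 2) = -7560663 / 13192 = -573.12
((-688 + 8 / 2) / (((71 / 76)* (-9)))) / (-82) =-2888 / 2911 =-0.99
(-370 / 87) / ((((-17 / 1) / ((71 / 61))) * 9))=26270 / 811971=0.03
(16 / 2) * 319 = 2552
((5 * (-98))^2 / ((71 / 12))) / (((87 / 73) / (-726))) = -50899279200 / 2059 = -24720388.15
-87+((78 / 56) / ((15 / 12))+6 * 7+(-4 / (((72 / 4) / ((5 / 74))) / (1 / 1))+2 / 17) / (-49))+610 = 112166639 / 198135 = 566.11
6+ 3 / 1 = 9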